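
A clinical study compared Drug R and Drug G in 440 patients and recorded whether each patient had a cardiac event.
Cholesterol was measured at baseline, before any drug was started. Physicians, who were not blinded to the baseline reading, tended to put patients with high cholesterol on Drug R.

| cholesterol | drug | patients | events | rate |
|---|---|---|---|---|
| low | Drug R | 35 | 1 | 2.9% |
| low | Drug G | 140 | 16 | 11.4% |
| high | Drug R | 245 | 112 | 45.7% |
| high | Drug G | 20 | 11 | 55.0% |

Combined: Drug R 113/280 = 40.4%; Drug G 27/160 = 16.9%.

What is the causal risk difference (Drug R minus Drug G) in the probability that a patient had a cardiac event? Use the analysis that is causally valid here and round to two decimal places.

Within every cholesterol level Drug R has the lower rate, yet pooled Drug G does — Simpson's reversal.
The imbalance in cholesterol arose from how patients were allocated, not from anything the drug did; and cholesterol independently affects the outcome. The pooled gap is confounded — condition on cholesterol.
Adjusting over the population distribution of cholesterol: 0.398·(0.029−0.114) + 0.602·(0.457−0.550) = -0.090.

-0.09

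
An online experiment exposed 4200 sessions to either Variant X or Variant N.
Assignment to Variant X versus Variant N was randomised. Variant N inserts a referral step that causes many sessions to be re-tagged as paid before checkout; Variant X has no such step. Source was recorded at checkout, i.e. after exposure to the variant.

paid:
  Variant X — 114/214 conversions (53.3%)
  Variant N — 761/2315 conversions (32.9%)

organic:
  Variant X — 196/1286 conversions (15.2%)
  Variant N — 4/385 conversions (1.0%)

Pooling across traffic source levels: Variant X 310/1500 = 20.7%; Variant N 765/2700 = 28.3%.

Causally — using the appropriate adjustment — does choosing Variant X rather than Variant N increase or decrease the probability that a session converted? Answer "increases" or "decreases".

Because the variant influences traffic source, traffic source is a post-treatment mediator, not a confounder. Stratifying on it would bias the estimate; the causal effect is the crude pooled difference.
Pooled: Variant X 20.7% vs Variant N 28.3%; Variant N is higher overall.

decreases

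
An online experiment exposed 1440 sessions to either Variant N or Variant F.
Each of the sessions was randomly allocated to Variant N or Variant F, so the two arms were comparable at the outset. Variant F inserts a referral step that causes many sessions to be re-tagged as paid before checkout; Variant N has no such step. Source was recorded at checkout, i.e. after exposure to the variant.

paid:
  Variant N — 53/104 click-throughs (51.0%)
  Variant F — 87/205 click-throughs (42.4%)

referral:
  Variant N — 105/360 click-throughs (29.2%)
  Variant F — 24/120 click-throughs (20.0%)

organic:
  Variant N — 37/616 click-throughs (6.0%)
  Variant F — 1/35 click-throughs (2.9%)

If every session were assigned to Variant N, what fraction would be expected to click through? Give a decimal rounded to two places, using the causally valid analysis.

0.18

The traffic source-specific comparison favours Variant N throughout, but the pooled figures favour Variant F. The question is whether to condition on traffic source.
Stratifying would compare variants among sessions the variants themselves sorted into traffic source groups — a form of selection on an intermediate. The unconditioned pooled rates give the total causal effect.
So P(outcome | do(Variant N)) is just the pooled rate for Variant N: 195/1080 = 0.181.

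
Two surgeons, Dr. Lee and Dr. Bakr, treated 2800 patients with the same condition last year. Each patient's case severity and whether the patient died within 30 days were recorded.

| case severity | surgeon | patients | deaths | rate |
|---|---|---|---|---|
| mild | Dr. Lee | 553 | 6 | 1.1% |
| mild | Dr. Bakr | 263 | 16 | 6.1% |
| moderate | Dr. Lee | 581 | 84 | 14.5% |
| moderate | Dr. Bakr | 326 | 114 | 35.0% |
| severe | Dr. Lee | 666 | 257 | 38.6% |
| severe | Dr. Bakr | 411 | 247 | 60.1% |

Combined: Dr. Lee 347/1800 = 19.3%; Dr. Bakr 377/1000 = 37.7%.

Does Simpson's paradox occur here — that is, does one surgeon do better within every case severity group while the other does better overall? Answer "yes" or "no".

no

Within each case severity level (mild 1.1% vs 6.1%; moderate 14.5% vs 35.0%; severe 38.6% vs 60.1%), Dr. Lee has the lower rate every time. Pooled: 19.3% vs 37.7% — Dr. Lee has the lower rate overall. They agree.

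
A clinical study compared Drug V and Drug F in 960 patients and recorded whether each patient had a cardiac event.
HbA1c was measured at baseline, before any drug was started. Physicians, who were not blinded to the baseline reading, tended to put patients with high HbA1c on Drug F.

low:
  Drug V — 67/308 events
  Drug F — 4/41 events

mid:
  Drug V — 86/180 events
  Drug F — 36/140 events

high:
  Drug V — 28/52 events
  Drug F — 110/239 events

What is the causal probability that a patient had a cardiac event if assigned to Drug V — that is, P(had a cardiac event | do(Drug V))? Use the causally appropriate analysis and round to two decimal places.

0.40

The stratified and pooled comparisons disagree (Drug F wins within each HbA1c; Drug V wins overall), so the answer turns on the causal role of HbA1c.
Nothing the drug does changes HbA1c; the imbalance is an allocation artefact. With HbA1c also predicting the outcome, the pooled figure is confounded, and the within-stratum comparison is the causal one.
Standardising Drug V to the population HbA1c mix: 0.364·67/308 + 0.333·86/180 + 0.303·28/52 = 0.402.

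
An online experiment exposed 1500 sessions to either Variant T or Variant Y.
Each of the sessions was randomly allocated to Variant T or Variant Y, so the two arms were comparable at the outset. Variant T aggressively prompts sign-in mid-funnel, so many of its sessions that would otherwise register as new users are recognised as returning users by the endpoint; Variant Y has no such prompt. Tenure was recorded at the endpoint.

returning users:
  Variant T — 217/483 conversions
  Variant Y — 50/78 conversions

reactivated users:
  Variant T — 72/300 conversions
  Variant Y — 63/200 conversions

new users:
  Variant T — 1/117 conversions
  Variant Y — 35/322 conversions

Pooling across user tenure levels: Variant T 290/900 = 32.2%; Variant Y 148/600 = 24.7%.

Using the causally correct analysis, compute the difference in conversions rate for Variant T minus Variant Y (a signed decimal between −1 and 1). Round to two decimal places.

Stratifying would compare variants among sessions the variants themselves sorted into user tenure groups — a form of selection on an intermediate. The unconditioned pooled rates give the total causal effect.
The causal difference is the pooled difference: 0.322 − 0.247 = +0.076.

+0.08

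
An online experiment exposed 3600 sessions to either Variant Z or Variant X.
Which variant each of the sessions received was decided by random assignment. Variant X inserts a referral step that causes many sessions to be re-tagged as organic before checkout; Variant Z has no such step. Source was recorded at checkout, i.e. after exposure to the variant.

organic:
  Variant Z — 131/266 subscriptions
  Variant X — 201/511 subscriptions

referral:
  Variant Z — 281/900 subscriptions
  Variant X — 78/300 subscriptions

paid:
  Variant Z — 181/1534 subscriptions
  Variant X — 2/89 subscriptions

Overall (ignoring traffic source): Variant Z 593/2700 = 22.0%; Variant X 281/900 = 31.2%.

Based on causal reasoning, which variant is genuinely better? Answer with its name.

Stratifying would compare variants among sessions the variants themselves sorted into traffic source groups — a form of selection on an intermediate. The unconditioned pooled rates give the total causal effect.
Pooled: Variant Z 22.0% vs Variant X 31.2%; Variant X is higher overall.

Variant X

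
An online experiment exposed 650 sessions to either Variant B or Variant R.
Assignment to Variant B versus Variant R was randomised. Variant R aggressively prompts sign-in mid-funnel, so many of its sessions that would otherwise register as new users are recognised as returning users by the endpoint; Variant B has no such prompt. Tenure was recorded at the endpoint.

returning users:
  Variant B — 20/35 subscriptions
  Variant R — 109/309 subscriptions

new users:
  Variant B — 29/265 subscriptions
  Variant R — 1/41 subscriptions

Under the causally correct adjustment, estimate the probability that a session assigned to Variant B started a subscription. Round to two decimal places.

The stratified and pooled comparisons disagree (Variant B wins within each user tenure; Variant R wins overall), so the answer turns on the causal role of user tenure.
User tenure is recorded after the variant and is itself shifted by it — it sits on the causal path from variant to outcome. Conditioning on a mediator would strip out part of the effect we want; the pooled comparison gives the total causal effect.
So P(outcome | do(Variant B)) is just the pooled rate for Variant B: 49/300 = 0.163.

0.16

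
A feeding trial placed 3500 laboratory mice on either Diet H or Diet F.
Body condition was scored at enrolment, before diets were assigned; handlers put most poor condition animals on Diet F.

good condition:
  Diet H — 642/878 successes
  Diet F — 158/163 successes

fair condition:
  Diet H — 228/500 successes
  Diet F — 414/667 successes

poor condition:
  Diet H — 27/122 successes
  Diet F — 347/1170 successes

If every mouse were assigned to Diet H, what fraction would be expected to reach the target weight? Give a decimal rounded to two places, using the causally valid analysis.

Diet F is higher inside every starting body condition stratum but Diet H is higher in aggregate. Whether to stratify depends on how starting body condition relates to the diet.
Nothing the diet does changes starting body condition; the imbalance is an allocation artefact. With starting body condition also predicting the outcome, the pooled figure is confounded, and the within-stratum comparison is the causal one.
Standardising Diet H to the population starting body condition mix: 0.297·642/878 + 0.333·228/500 + 0.369·27/122 = 0.451.

0.45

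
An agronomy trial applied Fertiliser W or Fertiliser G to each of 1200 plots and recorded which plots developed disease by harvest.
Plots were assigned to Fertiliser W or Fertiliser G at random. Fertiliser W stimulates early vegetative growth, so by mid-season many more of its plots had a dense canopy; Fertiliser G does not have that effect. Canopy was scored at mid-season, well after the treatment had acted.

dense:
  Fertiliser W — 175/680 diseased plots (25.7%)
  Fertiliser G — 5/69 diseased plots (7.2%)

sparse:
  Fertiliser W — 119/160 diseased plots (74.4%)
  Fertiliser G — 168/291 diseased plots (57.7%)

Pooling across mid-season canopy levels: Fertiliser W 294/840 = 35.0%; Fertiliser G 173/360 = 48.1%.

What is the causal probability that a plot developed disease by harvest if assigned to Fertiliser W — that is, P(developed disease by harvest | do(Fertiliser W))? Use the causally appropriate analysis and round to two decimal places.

Mid-season canopy is recorded after the fertiliser and is itself shifted by it — it sits on the causal path from fertiliser to outcome. Conditioning on a mediator would strip out part of the effect we want; the pooled comparison gives the total causal effect.
So P(outcome | do(Fertiliser W)) is just the pooled rate for Fertiliser W: 294/840 = 0.350.

0.35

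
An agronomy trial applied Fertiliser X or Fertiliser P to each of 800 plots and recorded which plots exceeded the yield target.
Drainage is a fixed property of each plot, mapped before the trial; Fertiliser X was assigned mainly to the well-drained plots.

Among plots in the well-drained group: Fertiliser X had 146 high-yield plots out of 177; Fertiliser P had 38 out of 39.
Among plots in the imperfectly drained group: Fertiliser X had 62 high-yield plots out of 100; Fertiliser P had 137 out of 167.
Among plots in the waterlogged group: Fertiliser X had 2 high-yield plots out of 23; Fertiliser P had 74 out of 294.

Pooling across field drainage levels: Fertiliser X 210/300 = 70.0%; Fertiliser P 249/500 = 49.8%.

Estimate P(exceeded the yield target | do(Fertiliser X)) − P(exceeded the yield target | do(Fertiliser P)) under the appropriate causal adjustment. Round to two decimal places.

Here field drainage is a common cause — it drives both which fertiliser a case falls under and the outcome. The crude comparison mixes populations; the stratum-specific rates are the causally relevant ones.
Adjusting over the population distribution of field drainage: 0.270·(0.825−0.974) + 0.334·(0.620−0.820) + 0.396·(0.087−0.252) = -0.173.

-0.17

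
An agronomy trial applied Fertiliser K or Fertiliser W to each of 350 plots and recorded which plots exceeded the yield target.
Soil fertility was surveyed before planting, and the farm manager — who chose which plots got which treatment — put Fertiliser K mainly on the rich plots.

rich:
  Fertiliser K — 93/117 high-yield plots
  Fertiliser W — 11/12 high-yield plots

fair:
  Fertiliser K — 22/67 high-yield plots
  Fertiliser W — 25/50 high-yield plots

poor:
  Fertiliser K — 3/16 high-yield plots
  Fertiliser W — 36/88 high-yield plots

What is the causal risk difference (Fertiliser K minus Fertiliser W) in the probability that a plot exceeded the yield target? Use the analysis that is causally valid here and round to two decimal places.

Since soil fertility is a pre-existing factor (not a product of the fertiliser) and it affects the outcome on its own, it is a confounder. The stratified rates, not the pooled rate, identify the causal effect.
Adjusting over the population distribution of soil fertility: 0.369·(0.795−0.917) + 0.334·(0.328−0.500) + 0.297·(0.188−0.409) = -0.168.

-0.17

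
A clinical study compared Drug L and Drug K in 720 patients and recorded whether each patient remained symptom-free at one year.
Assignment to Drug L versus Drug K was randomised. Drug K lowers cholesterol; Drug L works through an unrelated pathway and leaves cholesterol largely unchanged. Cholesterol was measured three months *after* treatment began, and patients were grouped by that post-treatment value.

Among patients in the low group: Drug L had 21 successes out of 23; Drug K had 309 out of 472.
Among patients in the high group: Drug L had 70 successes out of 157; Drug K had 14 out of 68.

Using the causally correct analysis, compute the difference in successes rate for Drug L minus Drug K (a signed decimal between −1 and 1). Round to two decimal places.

Cholesterol is recorded after the drug and is itself shifted by it — it sits on the causal path from drug to outcome. Conditioning on a mediator would strip out part of the effect we want; the pooled comparison gives the total causal effect.
The causal difference is the pooled difference: 0.506 − 0.598 = -0.093.

-0.09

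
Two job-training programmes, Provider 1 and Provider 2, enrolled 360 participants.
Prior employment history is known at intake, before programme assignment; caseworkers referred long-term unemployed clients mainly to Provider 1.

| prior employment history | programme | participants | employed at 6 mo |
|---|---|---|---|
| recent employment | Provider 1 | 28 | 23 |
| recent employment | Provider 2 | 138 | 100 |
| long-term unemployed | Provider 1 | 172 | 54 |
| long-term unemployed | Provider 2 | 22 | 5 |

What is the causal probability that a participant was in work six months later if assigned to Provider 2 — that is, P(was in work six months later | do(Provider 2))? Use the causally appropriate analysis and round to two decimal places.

Here prior employment history is a common cause — it drives both which programme a case falls under and the outcome. The crude comparison mixes populations; the stratum-specific rates are the causally relevant ones.
Standardising Provider 2 to the population prior employment history mix: 0.461·100/138 + 0.539·5/22 = 0.457.

0.46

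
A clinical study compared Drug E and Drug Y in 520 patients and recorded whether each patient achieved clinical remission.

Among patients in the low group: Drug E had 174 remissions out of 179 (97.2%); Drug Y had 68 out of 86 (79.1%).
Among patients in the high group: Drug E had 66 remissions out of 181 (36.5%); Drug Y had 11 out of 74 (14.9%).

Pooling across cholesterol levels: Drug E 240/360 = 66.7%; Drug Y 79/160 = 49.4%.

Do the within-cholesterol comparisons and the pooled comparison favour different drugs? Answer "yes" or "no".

Within each cholesterol level (low 97.2% vs 79.1%; high 36.5% vs 14.9%), Drug E has the higher rate every time. Pooled: 66.7% vs 49.4% — Drug E has the higher rate overall. They agree.

no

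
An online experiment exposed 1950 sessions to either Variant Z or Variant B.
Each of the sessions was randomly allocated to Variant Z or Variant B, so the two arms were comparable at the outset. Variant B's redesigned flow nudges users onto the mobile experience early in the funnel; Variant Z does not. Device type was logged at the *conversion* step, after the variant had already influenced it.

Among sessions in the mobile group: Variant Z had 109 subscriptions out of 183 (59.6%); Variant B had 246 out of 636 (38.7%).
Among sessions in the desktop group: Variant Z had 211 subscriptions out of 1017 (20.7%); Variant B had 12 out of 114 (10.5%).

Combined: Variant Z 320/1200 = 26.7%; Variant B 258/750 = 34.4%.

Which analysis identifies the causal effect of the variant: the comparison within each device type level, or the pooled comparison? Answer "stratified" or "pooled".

pooled

The device type-specific comparison favours Variant Z throughout, but the pooled figures favour Variant B. The question is whether to condition on device type.
Device type is recorded after the variant and is itself shifted by it — it sits on the causal path from variant to outcome. Conditioning on a mediator would strip out part of the effect we want; the pooled comparison gives the total causal effect.
Pooled: Variant Z 26.7% vs Variant B 34.4%; Variant B is higher overall.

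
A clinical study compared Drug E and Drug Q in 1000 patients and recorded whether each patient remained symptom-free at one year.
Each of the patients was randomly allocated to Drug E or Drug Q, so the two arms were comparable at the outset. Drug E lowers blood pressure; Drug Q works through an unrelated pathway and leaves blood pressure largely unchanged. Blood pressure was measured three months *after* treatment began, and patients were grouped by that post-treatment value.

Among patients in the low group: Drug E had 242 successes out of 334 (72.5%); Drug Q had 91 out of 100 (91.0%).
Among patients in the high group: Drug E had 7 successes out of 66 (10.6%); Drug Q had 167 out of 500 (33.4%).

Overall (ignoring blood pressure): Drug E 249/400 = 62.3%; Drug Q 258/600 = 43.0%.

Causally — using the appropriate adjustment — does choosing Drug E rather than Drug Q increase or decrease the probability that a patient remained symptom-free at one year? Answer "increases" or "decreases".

increases

Blood pressure lies on the pathway drug → blood pressure → outcome, so adjusting for it blocks the indirect effect. For the total causal effect of drug, use the unadjusted pooled rates.
Pooled: Drug E 62.3% vs Drug Q 43.0%; Drug E is higher overall.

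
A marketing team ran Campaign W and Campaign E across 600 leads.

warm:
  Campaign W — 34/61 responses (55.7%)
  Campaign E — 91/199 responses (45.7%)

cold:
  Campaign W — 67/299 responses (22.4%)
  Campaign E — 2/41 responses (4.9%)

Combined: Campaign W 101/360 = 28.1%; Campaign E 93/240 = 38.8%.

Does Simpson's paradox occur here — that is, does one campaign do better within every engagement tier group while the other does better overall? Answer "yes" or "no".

yes

Within each engagement tier level (warm 55.7% vs 45.7%; cold 22.4% vs 4.9%), Campaign W has the higher rate every time. Pooled: 28.1% vs 38.8% — Campaign E has the higher rate overall. The two comparisons disagree.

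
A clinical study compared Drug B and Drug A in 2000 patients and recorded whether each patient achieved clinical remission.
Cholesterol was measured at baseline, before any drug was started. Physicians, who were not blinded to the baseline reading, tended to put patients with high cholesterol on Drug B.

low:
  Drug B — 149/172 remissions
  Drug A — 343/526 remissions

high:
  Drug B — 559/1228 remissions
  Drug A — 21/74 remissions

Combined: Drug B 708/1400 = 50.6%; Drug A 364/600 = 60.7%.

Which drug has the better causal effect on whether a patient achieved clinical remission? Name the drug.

Here cholesterol is a common cause — it drives both which drug a case falls under and the outcome. The crude comparison mixes populations; the stratum-specific rates are the causally relevant ones.
Within each level — low: 86.6% vs 65.2%; high: 45.5% vs 28.4% — Drug B is higher every time.

Drug B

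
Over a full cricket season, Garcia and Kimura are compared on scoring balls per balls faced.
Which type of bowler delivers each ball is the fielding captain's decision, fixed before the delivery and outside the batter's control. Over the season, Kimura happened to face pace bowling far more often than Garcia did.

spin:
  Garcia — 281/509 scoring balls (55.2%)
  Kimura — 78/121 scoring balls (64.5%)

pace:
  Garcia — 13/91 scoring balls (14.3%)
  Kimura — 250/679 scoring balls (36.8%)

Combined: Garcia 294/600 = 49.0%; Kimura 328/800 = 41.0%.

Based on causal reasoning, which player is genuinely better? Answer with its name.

Within every bowling type level Kimura has the higher rate, yet pooled Garcia does — Simpson's reversal.
Since bowling type is a pre-existing factor (not a product of the player) and it affects the outcome on its own, it is a confounder. The stratified rates, not the pooled rate, identify the causal effect.
Within each level — spin: 55.2% vs 64.5%; pace: 14.3% vs 36.8% — Kimura is higher every time.

Kimura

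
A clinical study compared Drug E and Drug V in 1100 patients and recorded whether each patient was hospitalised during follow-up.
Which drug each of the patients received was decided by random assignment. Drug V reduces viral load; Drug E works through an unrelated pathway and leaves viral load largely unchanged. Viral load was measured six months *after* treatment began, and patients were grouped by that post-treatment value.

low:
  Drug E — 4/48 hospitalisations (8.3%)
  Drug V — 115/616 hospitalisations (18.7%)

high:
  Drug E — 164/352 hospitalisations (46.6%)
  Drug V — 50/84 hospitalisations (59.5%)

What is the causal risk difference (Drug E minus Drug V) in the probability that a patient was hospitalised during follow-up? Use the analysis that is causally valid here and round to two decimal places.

Viral load lies on the pathway drug → viral load → outcome, so adjusting for it blocks the indirect effect. For the total causal effect of drug, use the unadjusted pooled rates.
The causal difference is the pooled difference: 0.420 − 0.236 = +0.184.

+0.18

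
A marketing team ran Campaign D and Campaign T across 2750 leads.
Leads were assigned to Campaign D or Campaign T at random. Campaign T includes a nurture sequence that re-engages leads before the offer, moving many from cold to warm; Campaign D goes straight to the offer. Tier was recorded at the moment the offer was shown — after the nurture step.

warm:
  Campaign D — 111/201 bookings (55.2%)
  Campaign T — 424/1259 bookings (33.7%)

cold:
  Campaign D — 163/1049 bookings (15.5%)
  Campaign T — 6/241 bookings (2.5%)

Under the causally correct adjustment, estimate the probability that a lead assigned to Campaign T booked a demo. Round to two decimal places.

0.29

The engagement tier-specific comparison favours Campaign D throughout, but the pooled figures favour Campaign T. The question is whether to condition on engagement tier.
Engagement tier is downstream of the campaign. One should not condition on a consequence of treatment, so the overall rates are the right comparison.
So P(outcome | do(Campaign T)) is just the pooled rate for Campaign T: 430/1500 = 0.287.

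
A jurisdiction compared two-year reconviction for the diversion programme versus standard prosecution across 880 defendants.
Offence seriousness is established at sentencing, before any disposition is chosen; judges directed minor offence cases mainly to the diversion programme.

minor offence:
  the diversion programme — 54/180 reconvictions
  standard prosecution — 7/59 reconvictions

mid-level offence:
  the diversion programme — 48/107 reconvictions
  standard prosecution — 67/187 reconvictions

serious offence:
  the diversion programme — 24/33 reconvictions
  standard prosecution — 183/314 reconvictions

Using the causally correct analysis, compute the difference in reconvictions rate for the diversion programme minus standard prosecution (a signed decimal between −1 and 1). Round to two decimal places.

Nothing the disposition does changes offence seriousness; the imbalance is an allocation artefact. With offence seriousness also predicting the outcome, the pooled figure is confounded, and the within-stratum comparison is the causal one.
Adjusting over the population distribution of offence seriousness: 0.272·(0.300−0.119) + 0.334·(0.449−0.358) + 0.394·(0.727−0.583) = +0.136.

+0.14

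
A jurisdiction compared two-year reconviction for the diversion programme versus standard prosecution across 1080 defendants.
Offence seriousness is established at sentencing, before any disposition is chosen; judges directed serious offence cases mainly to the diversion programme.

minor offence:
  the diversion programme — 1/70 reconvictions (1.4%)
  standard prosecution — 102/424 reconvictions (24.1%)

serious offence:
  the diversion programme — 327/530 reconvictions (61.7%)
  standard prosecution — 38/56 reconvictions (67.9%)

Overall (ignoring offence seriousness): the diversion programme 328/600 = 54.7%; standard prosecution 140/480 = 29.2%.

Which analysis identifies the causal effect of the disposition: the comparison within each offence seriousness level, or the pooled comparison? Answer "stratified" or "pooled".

stratified

Nothing the disposition does changes offence seriousness; the imbalance is an allocation artefact. With offence seriousness also predicting the outcome, the pooled figure is confounded, and the within-stratum comparison is the causal one.
Within each level — minor offence: 1.4% vs 24.1%; serious offence: 61.7% vs 67.9% — the diversion programme is lower every time.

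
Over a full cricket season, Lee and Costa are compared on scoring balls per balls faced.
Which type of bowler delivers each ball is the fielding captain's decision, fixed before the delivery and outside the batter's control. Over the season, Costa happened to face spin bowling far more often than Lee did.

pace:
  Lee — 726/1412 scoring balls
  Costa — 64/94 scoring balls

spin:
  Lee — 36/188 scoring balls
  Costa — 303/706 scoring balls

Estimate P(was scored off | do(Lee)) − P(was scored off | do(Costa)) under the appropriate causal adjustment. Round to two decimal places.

Within every bowling type level Costa has the higher rate, yet pooled Lee does — Simpson's reversal.
The imbalance in bowling type arose from how balls faced were allocated, not from anything the player did; and bowling type independently affects the outcome. The pooled gap is confounded — condition on bowling type.
Adjusting over the population distribution of bowling type: 0.627·(0.514−0.681) + 0.372·(0.191−0.429) = -0.193.

-0.19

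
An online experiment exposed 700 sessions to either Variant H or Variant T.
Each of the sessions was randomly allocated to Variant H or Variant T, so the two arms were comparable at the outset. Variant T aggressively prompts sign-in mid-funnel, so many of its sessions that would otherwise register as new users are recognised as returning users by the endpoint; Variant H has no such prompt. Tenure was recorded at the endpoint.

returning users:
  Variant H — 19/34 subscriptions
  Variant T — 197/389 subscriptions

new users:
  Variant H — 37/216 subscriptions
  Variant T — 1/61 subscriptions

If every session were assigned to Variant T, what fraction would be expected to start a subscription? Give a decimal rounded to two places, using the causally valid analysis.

User tenure here is a post-treatment variable shaped by the variant; conditioning on it would introduce bias rather than remove it. The overall comparison is the causal one.
So P(outcome | do(Variant T)) is just the pooled rate for Variant T: 198/450 = 0.440.

0.44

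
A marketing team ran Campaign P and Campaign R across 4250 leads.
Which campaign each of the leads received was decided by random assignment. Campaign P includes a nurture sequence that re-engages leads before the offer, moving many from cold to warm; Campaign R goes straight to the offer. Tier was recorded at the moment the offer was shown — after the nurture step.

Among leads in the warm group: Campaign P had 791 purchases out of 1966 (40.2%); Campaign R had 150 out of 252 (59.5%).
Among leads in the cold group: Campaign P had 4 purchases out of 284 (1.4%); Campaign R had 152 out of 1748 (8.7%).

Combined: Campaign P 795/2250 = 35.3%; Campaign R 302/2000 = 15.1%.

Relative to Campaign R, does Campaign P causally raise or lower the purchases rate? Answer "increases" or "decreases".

Because the campaign influences engagement tier, engagement tier is a post-treatment mediator, not a confounder. Stratifying on it would bias the estimate; the causal effect is the crude pooled difference.
Pooled: Campaign P 35.3% vs Campaign R 15.1%; Campaign P is higher overall.

increases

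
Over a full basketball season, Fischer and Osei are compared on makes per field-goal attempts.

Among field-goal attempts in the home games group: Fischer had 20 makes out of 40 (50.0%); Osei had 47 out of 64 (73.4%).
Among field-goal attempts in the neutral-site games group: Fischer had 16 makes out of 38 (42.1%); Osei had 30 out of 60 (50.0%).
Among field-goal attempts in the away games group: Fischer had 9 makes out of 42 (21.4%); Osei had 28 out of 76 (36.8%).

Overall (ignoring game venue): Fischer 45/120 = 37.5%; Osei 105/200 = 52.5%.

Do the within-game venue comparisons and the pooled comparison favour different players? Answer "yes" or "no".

no

Within each game venue level (home games 50.0% vs 73.4%; neutral-site games 42.1% vs 50.0%; away games 21.4% vs 36.8%), Osei has the higher rate every time. Pooled: 37.5% vs 52.5% — Osei has the higher rate overall. They agree.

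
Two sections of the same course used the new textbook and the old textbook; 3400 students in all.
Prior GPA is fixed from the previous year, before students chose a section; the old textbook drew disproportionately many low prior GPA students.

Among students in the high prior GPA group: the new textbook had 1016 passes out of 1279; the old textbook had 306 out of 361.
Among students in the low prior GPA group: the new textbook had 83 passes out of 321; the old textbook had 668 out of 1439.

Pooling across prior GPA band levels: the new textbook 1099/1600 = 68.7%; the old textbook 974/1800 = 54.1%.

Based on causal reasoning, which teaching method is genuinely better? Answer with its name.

the old textbook

The imbalance in prior GPA band arose from how students were allocated, not from anything the teaching method did; and prior GPA band independently affects the outcome. The pooled gap is confounded — condition on prior GPA band.
Within each level — high prior GPA: 79.4% vs 84.8%; low prior GPA: 25.9% vs 46.4% — the old textbook is higher every time.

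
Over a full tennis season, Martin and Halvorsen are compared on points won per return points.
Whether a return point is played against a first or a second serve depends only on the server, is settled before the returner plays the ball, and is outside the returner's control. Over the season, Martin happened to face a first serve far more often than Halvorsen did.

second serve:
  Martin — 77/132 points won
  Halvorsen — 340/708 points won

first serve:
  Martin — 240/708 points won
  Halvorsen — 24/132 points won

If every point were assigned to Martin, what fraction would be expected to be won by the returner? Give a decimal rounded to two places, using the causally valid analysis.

Within every serve type level Martin has the higher rate, yet pooled Halvorsen does — Simpson's reversal.
Serve type differs across players for reasons unrelated to any effect of the player itself, and it separately predicts the outcome — a classic confounder. We must compare within serve type levels.
Standardising Martin to the population serve type mix: 0.500·77/132 + 0.500·240/708 = 0.461.

0.46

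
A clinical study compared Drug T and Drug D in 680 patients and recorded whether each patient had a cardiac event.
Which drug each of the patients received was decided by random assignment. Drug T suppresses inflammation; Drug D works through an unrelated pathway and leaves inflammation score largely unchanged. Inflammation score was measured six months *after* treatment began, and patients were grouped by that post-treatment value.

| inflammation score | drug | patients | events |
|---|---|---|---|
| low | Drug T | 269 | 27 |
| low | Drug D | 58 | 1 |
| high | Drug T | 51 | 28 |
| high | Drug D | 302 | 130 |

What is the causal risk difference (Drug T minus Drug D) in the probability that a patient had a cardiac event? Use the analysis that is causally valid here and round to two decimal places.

-0.19

Inflammation score here is a post-treatment variable shaped by the drug; conditioning on it would introduce bias rather than remove it. The overall comparison is the causal one.
The causal difference is the pooled difference: 0.172 − 0.364 = -0.192.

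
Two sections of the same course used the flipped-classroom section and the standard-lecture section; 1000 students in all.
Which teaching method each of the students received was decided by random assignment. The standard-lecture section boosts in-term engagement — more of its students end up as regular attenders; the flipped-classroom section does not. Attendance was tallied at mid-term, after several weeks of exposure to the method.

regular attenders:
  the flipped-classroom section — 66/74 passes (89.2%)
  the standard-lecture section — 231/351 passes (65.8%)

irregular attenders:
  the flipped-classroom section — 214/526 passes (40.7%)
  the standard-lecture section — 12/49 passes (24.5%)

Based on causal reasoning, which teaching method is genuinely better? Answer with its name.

Mid-term attendance lies on the pathway teaching method → mid-term attendance → outcome, so adjusting for it blocks the indirect effect. For the total causal effect of teaching method, use the unadjusted pooled rates.
Pooled: the flipped-classroom section 46.7% vs the standard-lecture section 60.8%; the standard-lecture section is higher overall.

the standard-lecture section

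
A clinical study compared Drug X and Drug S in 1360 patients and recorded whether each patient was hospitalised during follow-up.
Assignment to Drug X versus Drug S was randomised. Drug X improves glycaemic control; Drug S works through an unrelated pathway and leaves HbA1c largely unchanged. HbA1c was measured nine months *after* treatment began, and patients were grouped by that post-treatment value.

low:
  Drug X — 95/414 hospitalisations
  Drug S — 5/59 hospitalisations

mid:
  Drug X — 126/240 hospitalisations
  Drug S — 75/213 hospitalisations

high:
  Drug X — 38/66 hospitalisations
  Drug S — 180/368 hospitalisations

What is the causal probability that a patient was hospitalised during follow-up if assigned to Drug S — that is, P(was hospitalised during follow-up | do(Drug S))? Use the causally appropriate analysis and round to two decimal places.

Because the drug influences HbA1c, HbA1c is a post-treatment mediator, not a confounder. Stratifying on it would bias the estimate; the causal effect is the crude pooled difference.
So P(outcome | do(Drug S)) is just the pooled rate for Drug S: 260/640 = 0.406.

0.41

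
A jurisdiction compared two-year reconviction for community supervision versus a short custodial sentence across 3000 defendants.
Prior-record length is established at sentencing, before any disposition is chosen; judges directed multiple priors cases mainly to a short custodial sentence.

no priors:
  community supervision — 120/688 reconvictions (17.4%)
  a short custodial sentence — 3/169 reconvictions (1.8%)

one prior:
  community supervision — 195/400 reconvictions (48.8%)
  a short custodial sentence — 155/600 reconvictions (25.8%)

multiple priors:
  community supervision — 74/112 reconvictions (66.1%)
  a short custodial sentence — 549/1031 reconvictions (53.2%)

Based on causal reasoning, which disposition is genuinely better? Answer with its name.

a short custodial sentence

a short custodial sentence is lower inside every prior-record length stratum but community supervision is lower in aggregate. Whether to stratify depends on how prior-record length relates to the disposition.
Since prior-record length is a pre-existing factor (not a product of the disposition) and it affects the outcome on its own, it is a confounder. The stratified rates, not the pooled rate, identify the causal effect.
Within each level — no priors: 17.4% vs 1.8%; one prior: 48.8% vs 25.8%; multiple priors: 66.1% vs 53.2% — a short custodial sentence is lower every time.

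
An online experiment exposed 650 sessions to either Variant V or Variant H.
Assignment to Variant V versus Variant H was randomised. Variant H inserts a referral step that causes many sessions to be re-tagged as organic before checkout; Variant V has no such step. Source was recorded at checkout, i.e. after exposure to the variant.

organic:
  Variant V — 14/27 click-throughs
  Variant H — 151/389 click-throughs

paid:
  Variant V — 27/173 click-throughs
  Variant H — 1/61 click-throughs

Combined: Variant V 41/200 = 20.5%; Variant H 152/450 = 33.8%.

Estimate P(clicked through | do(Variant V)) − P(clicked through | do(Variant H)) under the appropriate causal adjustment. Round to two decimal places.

The traffic source-specific comparison favours Variant V throughout, but the pooled figures favour Variant H. The question is whether to condition on traffic source.
Traffic source is downstream of the variant. One should not condition on a consequence of treatment, so the overall rates are the right comparison.
The causal difference is the pooled difference: 0.205 − 0.338 = -0.133.

-0.13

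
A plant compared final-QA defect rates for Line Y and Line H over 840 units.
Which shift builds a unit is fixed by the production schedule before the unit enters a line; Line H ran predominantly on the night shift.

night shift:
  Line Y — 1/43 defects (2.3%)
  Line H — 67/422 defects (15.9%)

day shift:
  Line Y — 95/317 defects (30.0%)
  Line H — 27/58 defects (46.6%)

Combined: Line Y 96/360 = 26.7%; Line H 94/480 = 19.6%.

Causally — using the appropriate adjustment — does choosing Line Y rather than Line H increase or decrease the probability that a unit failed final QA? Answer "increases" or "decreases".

Nothing the line does changes shift; the imbalance is an allocation artefact. With shift also predicting the outcome, the pooled figure is confounded, and the within-stratum comparison is the causal one.
Within each level — night shift: 2.3% vs 15.9%; day shift: 30.0% vs 46.6% — Line Y is lower every time.

decreases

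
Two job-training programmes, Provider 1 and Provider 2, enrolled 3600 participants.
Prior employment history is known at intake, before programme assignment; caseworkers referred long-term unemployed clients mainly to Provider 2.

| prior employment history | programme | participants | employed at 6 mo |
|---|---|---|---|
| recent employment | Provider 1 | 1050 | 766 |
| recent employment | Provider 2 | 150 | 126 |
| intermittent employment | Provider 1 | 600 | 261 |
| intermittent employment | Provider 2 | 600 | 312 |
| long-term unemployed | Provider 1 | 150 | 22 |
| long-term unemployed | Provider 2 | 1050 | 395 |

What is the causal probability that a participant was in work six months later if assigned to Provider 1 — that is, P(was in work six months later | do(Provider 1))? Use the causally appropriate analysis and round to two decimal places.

Since prior employment history is a pre-existing factor (not a product of the programme) and it affects the outcome on its own, it is a confounder. The stratified rates, not the pooled rate, identify the causal effect.
Standardising Provider 1 to the population prior employment history mix: 0.333·766/1050 + 0.333·261/600 + 0.333·22/150 = 0.437.

0.44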